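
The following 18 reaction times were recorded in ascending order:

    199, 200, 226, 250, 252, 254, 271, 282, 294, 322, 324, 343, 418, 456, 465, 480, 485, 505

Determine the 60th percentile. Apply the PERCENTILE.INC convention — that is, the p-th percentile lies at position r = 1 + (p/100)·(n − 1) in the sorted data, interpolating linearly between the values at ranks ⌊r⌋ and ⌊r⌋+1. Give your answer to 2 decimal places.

327.80

n = 18.
r = 1 + (60/100)·(18 − 1) = 1 + 10.2 = 11.2.
Rank 11 is 324 and rank 12 is 343.
Interpolate: 324 + 0.2·(343 − 324) = 324 + 0.2·19 = 327.8.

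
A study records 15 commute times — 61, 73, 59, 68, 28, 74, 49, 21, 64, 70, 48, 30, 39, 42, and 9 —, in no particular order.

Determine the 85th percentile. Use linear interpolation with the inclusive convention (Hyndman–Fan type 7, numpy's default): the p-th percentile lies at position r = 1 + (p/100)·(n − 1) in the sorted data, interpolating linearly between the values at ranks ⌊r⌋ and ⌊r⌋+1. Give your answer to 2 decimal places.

Sorted: 9, 21, 28, 30, 39, 42, 48, 49, 59, 61, 64, 68, 70, 73, 74.
n = 15.
r = 1 + (85/100)·(15 − 1) = 1 + 11.9 = 12.9.
Rank 12 is 68 and rank 13 is 70.
Interpolate: 68 + 0.9·(70 − 68) = 68 + 0.9·2 = 69.8.

69.80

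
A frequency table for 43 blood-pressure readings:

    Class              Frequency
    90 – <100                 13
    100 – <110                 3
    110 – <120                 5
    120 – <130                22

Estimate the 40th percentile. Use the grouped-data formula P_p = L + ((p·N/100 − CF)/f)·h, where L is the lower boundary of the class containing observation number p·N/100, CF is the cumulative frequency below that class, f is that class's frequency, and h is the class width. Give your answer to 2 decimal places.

112.40

N = 43; target position k = 40/100 · 43 = 17.2.
Cumulative frequencies: 13, 16, 21, 43.
Observation 17.2 falls in the class 110 – <120.
L = 110, CF = 16, f = 5, h = 10.
P40 = 110 + ((17.2 − 16)/5)·10 = 110 + 2.4 = 112.4.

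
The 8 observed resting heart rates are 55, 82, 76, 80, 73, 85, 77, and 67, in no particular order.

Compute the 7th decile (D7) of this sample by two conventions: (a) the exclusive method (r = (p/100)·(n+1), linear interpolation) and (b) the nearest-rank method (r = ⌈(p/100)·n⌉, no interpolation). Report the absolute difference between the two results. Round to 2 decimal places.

Sorted: 55, 67, 73, 76, 77, 80, 82, 85.
n = 8.
(a) r = 6.3; between ranks 6 (80) and 7 (82): 80.6.
(b) the nearest-rank method: rank 6 → 80.
|80.6 − 80| = 0.6.

0.60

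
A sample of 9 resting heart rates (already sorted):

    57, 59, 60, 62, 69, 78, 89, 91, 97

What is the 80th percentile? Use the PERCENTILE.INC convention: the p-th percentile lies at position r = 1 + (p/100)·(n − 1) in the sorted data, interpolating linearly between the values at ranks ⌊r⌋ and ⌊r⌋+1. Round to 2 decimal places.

89.80

n = 9.
r = 1 + (80/100)·(9 − 1) = 1 + 6.4 = 7.4.
Rank 7 is 89 and rank 8 is 91.
Interpolate: 89 + 0.4·(91 − 89) = 89 + 0.4·2 = 89.8.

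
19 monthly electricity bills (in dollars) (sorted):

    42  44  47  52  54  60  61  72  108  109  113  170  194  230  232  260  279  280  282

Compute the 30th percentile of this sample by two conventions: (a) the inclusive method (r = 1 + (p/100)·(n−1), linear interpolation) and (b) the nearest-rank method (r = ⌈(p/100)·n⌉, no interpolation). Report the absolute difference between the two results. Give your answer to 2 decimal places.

n = 19.
(a) r = 6.4; between ranks 6 (60) and 7 (61): 60.4.
(b) the nearest-rank method: rank 6 → 60.
|60.4 − 60| = 0.4.

0.40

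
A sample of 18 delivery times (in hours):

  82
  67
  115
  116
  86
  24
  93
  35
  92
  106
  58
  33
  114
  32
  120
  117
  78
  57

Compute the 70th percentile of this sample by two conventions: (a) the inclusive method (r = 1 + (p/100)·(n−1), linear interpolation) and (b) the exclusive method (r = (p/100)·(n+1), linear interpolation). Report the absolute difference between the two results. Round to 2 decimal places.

Sorted: 24, 32, 33, 35, 57, 58, 67, 78, 82, 86, 92, 93, 106, 114, 115, 116, 117, 120.
n = 18.
(a) r = 12.9; between ranks 12 (93) and 13 (106): 104.7.
(b) r = 13.3; between ranks 13 (106) and 14 (114): 108.4.
|104.7 − 108.4| = 3.7.

3.70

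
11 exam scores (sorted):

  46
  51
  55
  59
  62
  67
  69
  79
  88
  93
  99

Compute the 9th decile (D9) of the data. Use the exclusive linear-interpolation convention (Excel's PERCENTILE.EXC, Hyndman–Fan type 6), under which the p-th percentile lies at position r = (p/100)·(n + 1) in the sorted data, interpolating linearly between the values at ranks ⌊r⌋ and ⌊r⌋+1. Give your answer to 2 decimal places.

n = 11.
r = (90/100)·(11 + 1) = 10.8.
Rank 10 is 93 and rank 11 is 99.
Interpolate: 93 + 0.8·(99 − 93) = 93 + 0.8·6 = 97.8.

97.80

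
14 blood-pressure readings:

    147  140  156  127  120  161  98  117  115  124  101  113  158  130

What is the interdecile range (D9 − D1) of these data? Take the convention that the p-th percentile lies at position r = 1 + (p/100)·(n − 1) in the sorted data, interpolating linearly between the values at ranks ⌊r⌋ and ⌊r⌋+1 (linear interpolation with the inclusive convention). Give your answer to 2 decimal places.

Sorted: 98, 101, 113, 115, 117, 120, 124, 127, 130, 140, 147, 156, 158, 161.
n = 14.
P10: r = 2.3; ranks 2–3 are 101, 113; interpolating gives 104.6.
P90: r = 12.7; ranks 12–13 are 156, 158; interpolating gives 157.4.
Difference: 157.4 − 104.6 = 52.8.

52.80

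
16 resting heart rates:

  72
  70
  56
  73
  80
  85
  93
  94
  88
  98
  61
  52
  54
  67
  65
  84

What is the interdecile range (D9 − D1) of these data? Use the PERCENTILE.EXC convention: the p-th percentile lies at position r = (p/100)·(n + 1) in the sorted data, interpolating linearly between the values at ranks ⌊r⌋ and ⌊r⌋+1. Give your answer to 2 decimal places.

41.80

Sorted: 52, 54, 56, 61, 65, 67, 70, 72, 73, 80, 84, 85, 88, 93, 94, 98.
n = 16.
P10: r = 1.7; ranks 1–2 are 52, 54; interpolating gives 53.4.
P90: r = 15.3; ranks 15–16 are 94, 98; interpolating gives 95.2.
Difference: 95.2 − 53.4 = 41.8.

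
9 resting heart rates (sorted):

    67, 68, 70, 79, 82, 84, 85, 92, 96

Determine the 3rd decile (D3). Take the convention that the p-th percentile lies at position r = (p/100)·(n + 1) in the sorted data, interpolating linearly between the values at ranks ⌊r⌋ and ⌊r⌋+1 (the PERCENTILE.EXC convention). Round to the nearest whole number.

n = 9.
r = (30/100)·(9 + 1) = 3.
r is an integer, so P30 is the value at rank 3: 70.

70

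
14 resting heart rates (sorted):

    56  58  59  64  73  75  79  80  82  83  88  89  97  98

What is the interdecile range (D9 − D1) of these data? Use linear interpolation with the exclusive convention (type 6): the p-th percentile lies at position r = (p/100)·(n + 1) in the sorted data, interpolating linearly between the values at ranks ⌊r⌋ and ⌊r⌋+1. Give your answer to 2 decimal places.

n = 14.
P10: r = 1.5; ranks 1–2 are 56, 58; interpolating gives 57.
P90: r = 13.5; ranks 13–14 are 97, 98; interpolating gives 97.5.
Difference: 97.5 − 57 = 40.5.

40.50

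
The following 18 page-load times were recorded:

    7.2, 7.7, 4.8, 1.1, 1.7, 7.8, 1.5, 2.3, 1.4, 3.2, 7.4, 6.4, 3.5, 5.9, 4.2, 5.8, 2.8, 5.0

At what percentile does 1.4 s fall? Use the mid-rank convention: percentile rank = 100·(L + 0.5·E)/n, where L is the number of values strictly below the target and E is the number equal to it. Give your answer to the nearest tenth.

8.3

Sorted: 1.1, 1.4, 1.5, 1.7, 2.3, 2.8, 3.2, 3.5, 4.2, 4.8, 5.0, 5.8, 5.9, 6.4, 7.2, 7.4, 7.7, 7.8.
Count below 1.4: L = 1; count equal: E = 1; n = 18.
Percentile rank = 100·(1 + 0.5·1)/18 = 100·1.5/18 = 8.333.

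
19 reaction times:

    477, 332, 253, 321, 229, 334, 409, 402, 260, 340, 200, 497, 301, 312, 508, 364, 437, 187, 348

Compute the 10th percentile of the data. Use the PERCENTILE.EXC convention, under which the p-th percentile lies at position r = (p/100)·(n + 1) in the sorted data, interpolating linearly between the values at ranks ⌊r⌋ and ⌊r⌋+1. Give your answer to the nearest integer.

200

Sorted: 187, 200, 229, 253, 260, 301, 312, 321, 332, 334, 340, 348, 364, 402, 409, 437, 477, 497, 508.
n = 19.
r = (10/100)·(19 + 1) = 2.
r is an integer, so P10 is the value at rank 2: 200.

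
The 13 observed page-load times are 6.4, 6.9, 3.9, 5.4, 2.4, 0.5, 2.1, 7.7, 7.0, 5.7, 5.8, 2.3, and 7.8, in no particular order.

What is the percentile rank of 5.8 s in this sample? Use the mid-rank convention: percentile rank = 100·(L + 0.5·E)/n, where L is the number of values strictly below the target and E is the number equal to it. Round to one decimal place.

Sorted: 0.5, 2.1, 2.3, 2.4, 3.9, 5.4, 5.7, 5.8, 6.4, 6.9, 7.0, 7.7, 7.8.
Count below 5.8: L = 7; count equal: E = 1; n = 13.
Percentile rank = 100·(7 + 0.5·1)/13 = 100·7.5/13 = 57.69.

57.7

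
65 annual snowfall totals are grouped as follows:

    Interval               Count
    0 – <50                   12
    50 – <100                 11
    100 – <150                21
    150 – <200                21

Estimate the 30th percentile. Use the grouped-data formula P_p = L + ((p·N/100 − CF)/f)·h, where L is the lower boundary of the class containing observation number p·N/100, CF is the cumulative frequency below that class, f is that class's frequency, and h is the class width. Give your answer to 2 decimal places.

N = 65; target position k = 30/100 · 65 = 19.5.
Cumulative frequencies: 12, 23, 44, 65.
Observation 19.5 falls in the class 50 – <100.
L = 50, CF = 12, f = 11, h = 50.
P30 = 50 + ((19.5 − 12)/11)·50 = 50 + 34.0909 = 84.0909.

84.09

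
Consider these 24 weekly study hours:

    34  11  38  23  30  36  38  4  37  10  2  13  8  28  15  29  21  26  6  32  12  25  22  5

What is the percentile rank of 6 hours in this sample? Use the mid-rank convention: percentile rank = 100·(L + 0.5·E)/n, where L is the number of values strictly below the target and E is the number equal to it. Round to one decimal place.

Sorted: 2, 4, 5, 6, 8, 10, 11, 12, 13, 15, 21, 22, 23, 25, 26, 28, 29, 30, 32, 34, 36, 37, 38, 38.
Count below 6: L = 3; count equal: E = 1; n = 24.
Percentile rank = 100·(3 + 0.5·1)/24 = 100·3.5/24 = 14.58.

14.6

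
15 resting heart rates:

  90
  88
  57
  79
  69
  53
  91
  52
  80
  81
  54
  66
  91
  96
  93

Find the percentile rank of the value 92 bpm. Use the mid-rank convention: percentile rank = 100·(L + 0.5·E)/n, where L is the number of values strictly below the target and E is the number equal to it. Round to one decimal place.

Sorted: 52, 53, 54, 57, 66, 69, 79, 80, 81, 88, 90, 91, 91, 93, 96.
Count below 92: L = 13; count equal: E = 0; n = 15.
Percentile rank = 100·(13 + 0.5·0)/15 = 100·13/15 = 86.67.

86.7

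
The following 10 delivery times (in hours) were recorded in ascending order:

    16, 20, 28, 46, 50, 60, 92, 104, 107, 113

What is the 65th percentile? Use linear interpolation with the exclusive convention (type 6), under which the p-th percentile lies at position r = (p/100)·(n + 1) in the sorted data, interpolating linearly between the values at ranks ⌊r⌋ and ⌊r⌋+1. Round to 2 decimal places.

93.80

n = 10.
r = (65/100)·(10 + 1) = 7.15.
Rank 7 is 92 and rank 8 is 104.
Interpolate: 92 + 0.15·(104 − 92) = 92 + 0.15·12 = 93.8.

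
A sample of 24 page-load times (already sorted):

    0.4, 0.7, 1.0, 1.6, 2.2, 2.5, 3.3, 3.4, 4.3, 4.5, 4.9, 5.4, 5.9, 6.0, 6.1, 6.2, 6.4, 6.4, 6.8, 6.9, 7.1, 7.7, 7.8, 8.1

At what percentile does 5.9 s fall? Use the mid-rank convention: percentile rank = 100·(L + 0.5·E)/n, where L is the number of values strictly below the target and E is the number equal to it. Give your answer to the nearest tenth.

Count below 5.9: L = 12; count equal: E = 1; n = 24.
Percentile rank = 100·(12 + 0.5·1)/24 = 100·12.5/24 = 52.08.

52.1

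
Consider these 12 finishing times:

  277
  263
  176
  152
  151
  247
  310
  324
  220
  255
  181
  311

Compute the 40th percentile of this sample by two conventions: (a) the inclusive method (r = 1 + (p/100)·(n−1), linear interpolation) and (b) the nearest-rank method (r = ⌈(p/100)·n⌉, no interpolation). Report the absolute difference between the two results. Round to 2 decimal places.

Sorted: 151, 152, 176, 181, 220, 247, 255, 263, 277, 310, 311, 324.
n = 12.
(a) r = 5.4; between ranks 5 (220) and 6 (247): 230.8.
(b) the nearest-rank method: rank 5 → 220.
|230.8 − 220| = 10.8.

10.80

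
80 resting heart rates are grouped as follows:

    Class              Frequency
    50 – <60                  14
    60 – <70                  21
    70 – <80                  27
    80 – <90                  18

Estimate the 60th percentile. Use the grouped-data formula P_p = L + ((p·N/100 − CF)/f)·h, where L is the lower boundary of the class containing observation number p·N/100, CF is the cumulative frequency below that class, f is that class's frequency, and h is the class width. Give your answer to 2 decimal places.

74.81

N = 80; target position k = 60/100 · 80 = 48.
Cumulative frequencies: 14, 35, 62, 80.
Observation 48 falls in the class 70 – <80.
L = 70, CF = 35, f = 27, h = 10.
P60 = 70 + ((48 − 35)/27)·10 = 70 + 4.81481 = 74.8148.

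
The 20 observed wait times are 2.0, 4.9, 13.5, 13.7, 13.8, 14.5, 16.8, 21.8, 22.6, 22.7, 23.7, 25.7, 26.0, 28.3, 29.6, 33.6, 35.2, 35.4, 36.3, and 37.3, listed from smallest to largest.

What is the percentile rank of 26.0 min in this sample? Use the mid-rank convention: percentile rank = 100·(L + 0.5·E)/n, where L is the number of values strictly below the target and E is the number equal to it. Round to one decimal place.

Count below 26.0: L = 12; count equal: E = 1; n = 20.
Percentile rank = 100·(12 + 0.5·1)/20 = 100·12.5/20 = 62.5.

62.5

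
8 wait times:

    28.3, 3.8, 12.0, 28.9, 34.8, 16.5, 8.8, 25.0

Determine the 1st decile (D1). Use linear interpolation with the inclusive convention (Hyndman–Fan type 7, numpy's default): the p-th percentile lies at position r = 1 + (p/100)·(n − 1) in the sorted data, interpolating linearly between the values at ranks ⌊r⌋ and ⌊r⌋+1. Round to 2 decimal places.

Sorted: 3.8, 8.8, 12.0, 16.5, 25.0, 28.3, 28.9, 34.8.
n = 8.
r = 1 + (10/100)·(8 − 1) = 1 + 0.7 = 1.7.
Rank 1 is 3.8 and rank 2 is 8.8.
Interpolate: 3.8 + 0.7·(8.8 − 3.8) = 3.8 + 0.7·5 = 7.3.

7.30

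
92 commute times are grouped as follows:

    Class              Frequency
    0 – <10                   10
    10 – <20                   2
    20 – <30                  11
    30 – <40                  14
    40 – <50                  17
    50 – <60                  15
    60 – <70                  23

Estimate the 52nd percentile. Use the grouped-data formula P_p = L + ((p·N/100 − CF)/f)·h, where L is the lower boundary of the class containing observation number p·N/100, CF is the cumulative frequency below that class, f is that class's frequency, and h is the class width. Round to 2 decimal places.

N = 92; target position k = 52/100 · 92 = 47.84.
Cumulative frequencies: 10, 12, 23, 37, 54, 69, 92.
Observation 47.84 falls in the class 40 – <50.
L = 40, CF = 37, f = 17, h = 10.
P52 = 40 + ((47.84 − 37)/17)·10 = 40 + 6.37647 = 46.3765.

46.38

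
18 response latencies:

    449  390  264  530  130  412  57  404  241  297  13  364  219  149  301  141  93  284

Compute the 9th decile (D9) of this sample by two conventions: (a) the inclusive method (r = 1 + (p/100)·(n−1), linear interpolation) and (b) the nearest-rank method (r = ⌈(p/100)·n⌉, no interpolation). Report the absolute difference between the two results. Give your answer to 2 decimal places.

Sorted: 13, 57, 93, 130, 141, 149, 219, 241, 264, 284, 297, 301, 364, 390, 404, 412, 449, 530.
n = 18.
(a) r = 16.3; between ranks 16 (412) and 17 (449): 423.1.
(b) the nearest-rank method: rank 17 → 449.
|423.1 − 449| = 25.9.

25.90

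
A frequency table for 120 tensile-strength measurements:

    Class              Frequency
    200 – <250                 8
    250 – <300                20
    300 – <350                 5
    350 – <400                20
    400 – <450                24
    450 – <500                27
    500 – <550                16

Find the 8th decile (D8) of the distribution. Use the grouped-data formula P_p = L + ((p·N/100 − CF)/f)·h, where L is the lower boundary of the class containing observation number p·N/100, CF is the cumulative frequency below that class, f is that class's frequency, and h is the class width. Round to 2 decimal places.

N = 120; target position k = 80/100 · 120 = 96.
Cumulative frequencies: 8, 28, 33, 53, 77, 104, 120.
Observation 96 falls in the class 450 – <500.
L = 450, CF = 77, f = 27, h = 50.
P80 = 450 + ((96 − 77)/27)·50 = 450 + 35.1852 = 485.185.

485.19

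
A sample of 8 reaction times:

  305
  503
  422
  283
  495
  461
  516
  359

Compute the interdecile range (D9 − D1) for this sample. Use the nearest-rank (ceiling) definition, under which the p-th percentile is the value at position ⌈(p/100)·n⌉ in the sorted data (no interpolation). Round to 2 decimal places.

Sorted: 283, 305, 359, 422, 461, 495, 503, 516.
n = 8.
P10: rank ⌈10/100·8⌉ = 1 → 283.
P90: rank ⌈90/100·8⌉ = 8 → 516.
Difference: 516 − 283 = 233.

233.00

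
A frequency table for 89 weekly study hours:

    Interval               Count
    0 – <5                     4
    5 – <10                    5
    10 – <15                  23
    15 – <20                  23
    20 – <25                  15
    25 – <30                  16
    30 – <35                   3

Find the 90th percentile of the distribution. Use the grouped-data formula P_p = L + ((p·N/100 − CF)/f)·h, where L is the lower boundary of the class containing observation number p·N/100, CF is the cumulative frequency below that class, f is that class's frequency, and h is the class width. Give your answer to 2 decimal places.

N = 89; target position k = 90/100 · 89 = 80.1.
Cumulative frequencies: 4, 9, 32, 55, 70, 86, 89.
Observation 80.1 falls in the class 25 – <30.
L = 25, CF = 70, f = 16, h = 5.
P90 = 25 + ((80.1 − 70)/16)·5 = 25 + 3.15625 = 28.1562.

28.16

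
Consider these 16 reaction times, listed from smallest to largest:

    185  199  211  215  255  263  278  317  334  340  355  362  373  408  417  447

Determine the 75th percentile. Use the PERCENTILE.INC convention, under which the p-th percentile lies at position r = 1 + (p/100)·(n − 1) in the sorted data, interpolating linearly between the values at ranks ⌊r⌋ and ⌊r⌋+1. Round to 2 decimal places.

n = 16.
r = 1 + (75/100)·(16 − 1) = 1 + 11.25 = 12.25.
Rank 12 is 362 and rank 13 is 373.
Interpolate: 362 + 0.25·(373 − 362) = 362 + 0.25·11 = 364.75.

364.75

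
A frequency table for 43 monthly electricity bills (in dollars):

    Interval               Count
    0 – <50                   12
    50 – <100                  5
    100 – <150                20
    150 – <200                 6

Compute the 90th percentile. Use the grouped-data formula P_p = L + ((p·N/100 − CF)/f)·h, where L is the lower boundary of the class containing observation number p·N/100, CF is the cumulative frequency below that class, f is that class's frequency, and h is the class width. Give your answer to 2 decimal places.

164.17

N = 43; target position k = 90/100 · 43 = 38.7.
Cumulative frequencies: 12, 17, 37, 43.
Observation 38.7 falls in the class 150 – <200.
L = 150, CF = 37, f = 6, h = 50.
P90 = 150 + ((38.7 − 37)/6)·50 = 150 + 14.1667 = 164.167.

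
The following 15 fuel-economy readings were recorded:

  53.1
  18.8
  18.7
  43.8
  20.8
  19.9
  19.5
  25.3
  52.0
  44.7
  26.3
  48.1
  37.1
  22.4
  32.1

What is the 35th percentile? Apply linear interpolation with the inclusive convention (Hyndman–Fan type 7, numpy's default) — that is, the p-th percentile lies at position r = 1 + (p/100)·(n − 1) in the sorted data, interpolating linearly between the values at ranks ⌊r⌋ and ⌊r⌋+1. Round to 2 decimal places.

Sorted: 18.7, 18.8, 19.5, 19.9, 20.8, 22.4, 25.3, 26.3, 32.1, 37.1, 43.8, 44.7, 48.1, 52.0, 53.1.
n = 15.
r = 1 + (35/100)·(15 − 1) = 1 + 4.9 = 5.9.
Rank 5 is 20.8 and rank 6 is 22.4.
Interpolate: 20.8 + 0.9·(22.4 − 20.8) = 20.8 + 0.9·1.6 = 22.24.

22.24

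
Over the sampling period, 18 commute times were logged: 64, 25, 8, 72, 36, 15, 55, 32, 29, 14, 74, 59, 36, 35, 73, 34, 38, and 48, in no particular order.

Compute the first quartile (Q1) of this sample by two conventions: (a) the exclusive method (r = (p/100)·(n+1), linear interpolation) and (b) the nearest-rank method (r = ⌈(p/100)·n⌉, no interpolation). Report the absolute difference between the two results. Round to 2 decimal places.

1.00

Sorted: 8, 14, 15, 25, 29, 32, 34, 35, 36, 36, 38, 48, 55, 59, 64, 72, 73, 74.
n = 18.
(a) r = 4.75; between ranks 4 (25) and 5 (29): 28.
(b) the nearest-rank method: rank 5 → 29.
|28 − 29| = 1.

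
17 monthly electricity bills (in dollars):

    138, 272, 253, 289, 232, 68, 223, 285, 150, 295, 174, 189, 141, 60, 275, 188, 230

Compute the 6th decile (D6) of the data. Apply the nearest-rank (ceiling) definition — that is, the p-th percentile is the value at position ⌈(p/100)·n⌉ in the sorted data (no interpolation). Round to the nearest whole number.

Sorted: 60, 68, 138, 141, 150, 174, 188, 189, 223, 230, 232, 253, 272, 275, 285, 289, 295.
n = 17.
Position = ⌈60/100 · 17⌉ = ⌈10.2⌉ = 11.
The value at rank 11 is 232.

232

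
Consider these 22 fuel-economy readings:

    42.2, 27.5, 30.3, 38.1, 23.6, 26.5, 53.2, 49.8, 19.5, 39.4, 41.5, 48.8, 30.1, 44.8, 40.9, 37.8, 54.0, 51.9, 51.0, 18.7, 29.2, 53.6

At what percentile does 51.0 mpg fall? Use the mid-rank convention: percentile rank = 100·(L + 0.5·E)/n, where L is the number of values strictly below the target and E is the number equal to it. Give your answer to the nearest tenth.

Sorted: 18.7, 19.5, 23.6, 26.5, 27.5, 29.2, 30.1, 30.3, 37.8, 38.1, 39.4, 40.9, 41.5, 42.2, 44.8, 48.8, 49.8, 51.0, 51.9, 53.2, 53.6, 54.0.
Count below 51.0: L = 17; count equal: E = 1; n = 22.
Percentile rank = 100·(17 + 0.5·1)/22 = 100·17.5/22 = 79.55.

79.5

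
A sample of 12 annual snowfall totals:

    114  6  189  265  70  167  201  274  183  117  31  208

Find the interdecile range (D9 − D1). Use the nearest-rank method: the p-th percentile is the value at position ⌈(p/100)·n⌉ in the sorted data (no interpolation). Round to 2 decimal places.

Sorted: 6, 31, 70, 114, 117, 167, 183, 189, 201, 208, 265, 274.
n = 12.
P10: rank ⌈10/100·12⌉ = 2 → 31.
P90: rank ⌈90/100·12⌉ = 11 → 265.
Difference: 265 − 31 = 234.

234.00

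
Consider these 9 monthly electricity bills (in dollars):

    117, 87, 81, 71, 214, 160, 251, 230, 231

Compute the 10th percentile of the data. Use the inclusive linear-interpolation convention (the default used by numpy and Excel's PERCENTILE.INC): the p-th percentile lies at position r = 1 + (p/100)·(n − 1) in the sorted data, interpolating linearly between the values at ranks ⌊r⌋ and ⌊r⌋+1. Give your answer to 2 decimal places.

79.00

Sorted: 71, 81, 87, 117, 160, 214, 230, 231, 251.
n = 9.
r = 1 + (10/100)·(9 − 1) = 1 + 0.8 = 1.8.
Rank 1 is 71 and rank 2 is 81.
Interpolate: 71 + 0.8·(81 − 71) = 71 + 0.8·10 = 79.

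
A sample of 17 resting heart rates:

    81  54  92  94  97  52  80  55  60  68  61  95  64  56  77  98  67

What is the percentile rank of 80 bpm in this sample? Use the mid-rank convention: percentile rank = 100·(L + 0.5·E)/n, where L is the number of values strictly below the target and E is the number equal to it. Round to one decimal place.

61.8

Sorted: 52, 54, 55, 56, 60, 61, 64, 67, 68, 77, 80, 81, 92, 94, 95, 97, 98.
Count below 80: L = 10; count equal: E = 1; n = 17.
Percentile rank = 100·(10 + 0.5·1)/17 = 100·10.5/17 = 61.76.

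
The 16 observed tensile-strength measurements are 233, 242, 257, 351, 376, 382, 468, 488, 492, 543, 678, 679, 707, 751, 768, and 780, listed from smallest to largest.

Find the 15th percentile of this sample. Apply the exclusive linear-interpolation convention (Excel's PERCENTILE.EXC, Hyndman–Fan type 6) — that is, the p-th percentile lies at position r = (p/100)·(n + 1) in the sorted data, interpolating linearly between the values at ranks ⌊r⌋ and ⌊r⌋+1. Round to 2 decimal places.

250.25

n = 16.
r = (15/100)·(16 + 1) = 2.55.
Rank 2 is 242 and rank 3 is 257.
Interpolate: 242 + 0.55·(257 − 242) = 242 + 0.55·15 = 250.25.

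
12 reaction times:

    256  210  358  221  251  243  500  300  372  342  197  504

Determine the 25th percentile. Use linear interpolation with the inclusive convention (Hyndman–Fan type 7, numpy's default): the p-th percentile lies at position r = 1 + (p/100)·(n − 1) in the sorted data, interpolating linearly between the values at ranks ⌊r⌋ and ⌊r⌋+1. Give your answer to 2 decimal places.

237.50

Sorted: 197, 210, 221, 243, 251, 256, 300, 342, 358, 372, 500, 504.
n = 12.
r = 1 + (25/100)·(12 − 1) = 1 + 2.75 = 3.75.
Rank 3 is 221 and rank 4 is 243.
Interpolate: 221 + 0.75·(243 − 221) = 221 + 0.75·22 = 237.5.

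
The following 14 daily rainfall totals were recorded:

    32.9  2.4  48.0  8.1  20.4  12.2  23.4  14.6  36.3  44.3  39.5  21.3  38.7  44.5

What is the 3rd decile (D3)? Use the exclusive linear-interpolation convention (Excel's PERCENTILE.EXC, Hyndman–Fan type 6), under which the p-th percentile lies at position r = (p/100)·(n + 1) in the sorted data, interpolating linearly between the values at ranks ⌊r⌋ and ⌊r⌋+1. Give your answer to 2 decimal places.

Sorted: 2.4, 8.1, 12.2, 14.6, 20.4, 21.3, 23.4, 32.9, 36.3, 38.7, 39.5, 44.3, 44.5, 48.0.
n = 14.
r = (30/100)·(14 + 1) = 4.5.
Rank 4 is 14.6 and rank 5 is 20.4.
Interpolate: 14.6 + 0.5·(20.4 − 14.6) = 14.6 + 0.5·5.8 = 17.5.

17.50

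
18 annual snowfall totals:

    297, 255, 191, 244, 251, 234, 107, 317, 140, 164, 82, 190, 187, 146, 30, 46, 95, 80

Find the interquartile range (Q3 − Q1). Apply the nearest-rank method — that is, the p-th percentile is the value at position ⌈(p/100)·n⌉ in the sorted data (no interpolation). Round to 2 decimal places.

149.00

Sorted: 30, 46, 80, 82, 95, 107, 140, 146, 164, 187, 190, 191, 234, 244, 251, 255, 297, 317.
n = 18.
P25: rank ⌈25/100·18⌉ = 5 → 95.
P75: rank ⌈75/100·18⌉ = 14 → 244.
Difference: 244 − 95 = 149.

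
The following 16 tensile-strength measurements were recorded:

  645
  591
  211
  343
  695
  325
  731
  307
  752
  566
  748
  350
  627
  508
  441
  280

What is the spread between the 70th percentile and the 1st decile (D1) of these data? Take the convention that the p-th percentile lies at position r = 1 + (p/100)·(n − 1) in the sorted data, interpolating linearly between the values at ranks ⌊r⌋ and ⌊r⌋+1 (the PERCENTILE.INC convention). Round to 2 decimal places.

Sorted: 211, 280, 307, 325, 343, 350, 441, 508, 566, 591, 627, 645, 695, 731, 748, 752.
n = 16.
P10: r = 2.5; ranks 2–3 are 280, 307; interpolating gives 293.5.
P70: r = 11.5; ranks 11–12 are 627, 645; interpolating gives 636.
Difference: 636 − 293.5 = 342.5.

342.50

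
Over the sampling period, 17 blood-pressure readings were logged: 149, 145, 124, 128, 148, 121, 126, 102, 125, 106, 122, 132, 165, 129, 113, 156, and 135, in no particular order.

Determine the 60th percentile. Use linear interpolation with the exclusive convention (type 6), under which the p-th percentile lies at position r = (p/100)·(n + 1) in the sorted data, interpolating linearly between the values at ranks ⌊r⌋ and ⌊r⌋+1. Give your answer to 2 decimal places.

Sorted: 102, 106, 113, 121, 122, 124, 125, 126, 128, 129, 132, 135, 145, 148, 149, 156, 165.
n = 17.
r = (60/100)·(17 + 1) = 10.8.
Rank 10 is 129 and rank 11 is 132.
Interpolate: 129 + 0.8·(132 − 129) = 129 + 0.8·3 = 131.4.

131.40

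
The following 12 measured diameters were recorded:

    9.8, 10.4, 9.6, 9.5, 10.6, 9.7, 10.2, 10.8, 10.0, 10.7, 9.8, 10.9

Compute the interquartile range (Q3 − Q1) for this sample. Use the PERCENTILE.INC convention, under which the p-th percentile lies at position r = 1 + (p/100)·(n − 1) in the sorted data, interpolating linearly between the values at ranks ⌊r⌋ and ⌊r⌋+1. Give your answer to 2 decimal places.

Sorted: 9.5, 9.6, 9.7, 9.8, 9.8, 10.0, 10.2, 10.4, 10.6, 10.7, 10.8, 10.9.
n = 12.
P25: r = 3.75; ranks 3–4 are 9.7, 9.8; interpolating gives 9.775.
P75: r = 9.25; ranks 9–10 are 10.6, 10.7; interpolating gives 10.625.
Difference: 10.625 − 9.775 = 0.85.

0.85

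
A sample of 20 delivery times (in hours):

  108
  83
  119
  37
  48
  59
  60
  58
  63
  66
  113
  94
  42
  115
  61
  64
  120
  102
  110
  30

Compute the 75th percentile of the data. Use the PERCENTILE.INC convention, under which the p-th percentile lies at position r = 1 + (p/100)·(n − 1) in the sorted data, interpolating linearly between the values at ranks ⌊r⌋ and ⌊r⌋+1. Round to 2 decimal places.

Sorted: 30, 37, 42, 48, 58, 59, 60, 61, 63, 64, 66, 83, 94, 102, 108, 110, 113, 115, 119, 120.
n = 20.
r = 1 + (75/100)·(20 − 1) = 1 + 14.25 = 15.25.
Rank 15 is 108 and rank 16 is 110.
Interpolate: 108 + 0.25·(110 − 108) = 108 + 0.25·2 = 108.5.

108.50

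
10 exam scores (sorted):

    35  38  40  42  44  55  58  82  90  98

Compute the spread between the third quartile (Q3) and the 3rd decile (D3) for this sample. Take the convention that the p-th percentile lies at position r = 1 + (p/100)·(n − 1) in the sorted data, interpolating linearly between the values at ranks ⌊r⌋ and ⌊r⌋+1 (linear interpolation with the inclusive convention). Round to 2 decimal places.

34.60

n = 10.
P30: r = 3.7; ranks 3–4 are 40, 42; interpolating gives 41.4.
P75: r = 7.75; ranks 7–8 are 58, 82; interpolating gives 76.
Difference: 76 − 41.4 = 34.6.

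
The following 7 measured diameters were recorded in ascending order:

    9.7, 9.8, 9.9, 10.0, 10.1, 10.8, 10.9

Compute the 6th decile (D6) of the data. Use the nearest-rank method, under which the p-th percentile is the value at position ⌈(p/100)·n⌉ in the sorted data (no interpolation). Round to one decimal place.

10.1

n = 7.
Position = ⌈60/100 · 7⌉ = ⌈4.2⌉ = 5.
The value at rank 5 is 10.1.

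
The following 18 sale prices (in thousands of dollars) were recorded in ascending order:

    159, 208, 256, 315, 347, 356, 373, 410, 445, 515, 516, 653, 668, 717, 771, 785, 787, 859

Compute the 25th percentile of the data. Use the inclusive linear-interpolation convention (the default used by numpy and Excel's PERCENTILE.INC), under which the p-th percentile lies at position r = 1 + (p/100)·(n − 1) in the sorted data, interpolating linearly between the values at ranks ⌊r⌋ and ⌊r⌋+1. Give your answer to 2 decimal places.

n = 18.
r = 1 + (25/100)·(18 − 1) = 1 + 4.25 = 5.25.
Rank 5 is 347 and rank 6 is 356.
Interpolate: 347 + 0.25·(356 − 347) = 347 + 0.25·9 = 349.25.

349.25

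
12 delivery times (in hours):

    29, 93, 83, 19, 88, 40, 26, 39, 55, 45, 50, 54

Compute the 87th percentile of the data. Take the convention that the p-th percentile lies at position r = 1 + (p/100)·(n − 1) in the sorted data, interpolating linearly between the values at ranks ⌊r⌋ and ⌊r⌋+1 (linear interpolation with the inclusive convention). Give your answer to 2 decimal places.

Sorted: 19, 26, 29, 39, 40, 45, 50, 54, 55, 83, 88, 93.
n = 12.
r = 1 + (87/100)·(12 − 1) = 1 + 9.57 = 10.57.
Rank 10 is 83 and rank 11 is 88.
Interpolate: 83 + 0.57·(88 − 83) = 83 + 0.57·5 = 85.85.

85.85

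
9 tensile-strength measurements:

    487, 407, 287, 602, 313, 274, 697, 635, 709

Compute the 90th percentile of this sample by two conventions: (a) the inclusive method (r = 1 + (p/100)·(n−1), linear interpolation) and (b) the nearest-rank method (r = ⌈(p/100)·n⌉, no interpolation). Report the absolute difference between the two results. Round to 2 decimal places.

Sorted: 274, 287, 313, 407, 487, 602, 635, 697, 709.
n = 9.
(a) r = 8.2; between ranks 8 (697) and 9 (709): 699.4.
(b) the nearest-rank method: rank 9 → 709.
|699.4 − 709| = 9.6.

9.60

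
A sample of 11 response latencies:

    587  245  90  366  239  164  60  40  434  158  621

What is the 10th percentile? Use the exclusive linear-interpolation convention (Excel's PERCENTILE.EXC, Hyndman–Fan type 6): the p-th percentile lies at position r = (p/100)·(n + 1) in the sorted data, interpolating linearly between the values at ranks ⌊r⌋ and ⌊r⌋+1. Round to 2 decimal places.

Sorted: 40, 60, 90, 158, 164, 239, 245, 366, 434, 587, 621.
n = 11.
r = (10/100)·(11 + 1) = 1.2.
Rank 1 is 40 and rank 2 is 60.
Interpolate: 40 + 0.2·(60 − 40) = 40 + 0.2·20 = 44.

44.00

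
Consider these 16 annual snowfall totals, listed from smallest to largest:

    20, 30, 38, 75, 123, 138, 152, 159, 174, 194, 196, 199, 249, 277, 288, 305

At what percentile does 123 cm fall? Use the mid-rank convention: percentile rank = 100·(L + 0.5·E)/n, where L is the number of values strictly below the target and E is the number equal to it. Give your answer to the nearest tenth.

Count below 123: L = 4; count equal: E = 1; n = 16.
Percentile rank = 100·(4 + 0.5·1)/16 = 100·4.5/16 = 28.12.

28.1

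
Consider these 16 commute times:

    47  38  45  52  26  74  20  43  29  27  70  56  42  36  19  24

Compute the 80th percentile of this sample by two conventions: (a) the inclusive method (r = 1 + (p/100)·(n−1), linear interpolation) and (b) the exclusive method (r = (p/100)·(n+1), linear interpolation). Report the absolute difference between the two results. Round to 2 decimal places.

Sorted: 19, 20, 24, 26, 27, 29, 36, 38, 42, 43, 45, 47, 52, 56, 70, 74.
n = 16.
(a) r = 13 → value at rank 13 = 52.
(b) r = 13.6; between ranks 13 (52) and 14 (56): 54.4.
|52 − 54.4| = 2.4.

2.40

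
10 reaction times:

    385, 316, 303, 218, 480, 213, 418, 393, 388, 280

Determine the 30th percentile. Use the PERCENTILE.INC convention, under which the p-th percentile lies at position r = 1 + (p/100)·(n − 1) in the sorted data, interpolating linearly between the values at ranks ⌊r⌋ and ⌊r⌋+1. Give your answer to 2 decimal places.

296.10

Sorted: 213, 218, 280, 303, 316, 385, 388, 393, 418, 480.
n = 10.
r = 1 + (30/100)·(10 − 1) = 1 + 2.7 = 3.7.
Rank 3 is 280 and rank 4 is 303.
Interpolate: 280 + 0.7·(303 − 280) = 280 + 0.7·23 = 296.1.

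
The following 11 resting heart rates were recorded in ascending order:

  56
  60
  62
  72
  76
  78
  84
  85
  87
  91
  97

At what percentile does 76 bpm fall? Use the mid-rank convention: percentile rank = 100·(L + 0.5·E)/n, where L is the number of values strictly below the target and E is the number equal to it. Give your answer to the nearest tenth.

Count below 76: L = 4; count equal: E = 1; n = 11.
Percentile rank = 100·(4 + 0.5·1)/11 = 100·4.5/11 = 40.91.

40.9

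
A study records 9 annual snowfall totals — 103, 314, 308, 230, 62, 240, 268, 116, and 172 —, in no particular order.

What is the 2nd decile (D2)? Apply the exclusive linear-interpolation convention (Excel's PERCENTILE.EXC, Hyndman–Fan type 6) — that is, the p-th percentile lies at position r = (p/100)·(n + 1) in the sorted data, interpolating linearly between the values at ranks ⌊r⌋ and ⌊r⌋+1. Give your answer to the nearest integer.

Sorted: 62, 103, 116, 172, 230, 240, 268, 308, 314.
n = 9.
r = (20/100)·(9 + 1) = 2.
r is an integer, so P20 is the value at rank 2: 103.

103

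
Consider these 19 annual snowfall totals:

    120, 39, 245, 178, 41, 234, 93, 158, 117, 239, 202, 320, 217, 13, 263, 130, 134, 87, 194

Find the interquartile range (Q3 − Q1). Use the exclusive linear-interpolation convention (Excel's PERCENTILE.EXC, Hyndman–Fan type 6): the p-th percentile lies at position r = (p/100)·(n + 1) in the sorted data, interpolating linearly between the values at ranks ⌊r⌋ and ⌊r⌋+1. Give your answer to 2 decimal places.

Sorted: 13, 39, 41, 87, 93, 117, 120, 130, 134, 158, 178, 194, 202, 217, 234, 239, 245, 263, 320.
n = 19.
P25: r = 5 (integer) → 93.
P75: r = 15 (integer) → 234.
Difference: 234 − 93 = 141.

141.00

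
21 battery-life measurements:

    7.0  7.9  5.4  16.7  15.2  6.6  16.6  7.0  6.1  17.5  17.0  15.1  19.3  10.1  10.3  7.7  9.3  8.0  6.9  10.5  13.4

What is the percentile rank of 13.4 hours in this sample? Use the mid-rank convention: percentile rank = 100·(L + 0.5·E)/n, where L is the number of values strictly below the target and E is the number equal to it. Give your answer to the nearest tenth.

64.3

Sorted: 5.4, 6.1, 6.6, 6.9, 7.0, 7.0, 7.7, 7.9, 8.0, 9.3, 10.1, 10.3, 10.5, 13.4, 15.1, 15.2, 16.6, 16.7, 17.0, 17.5, 19.3.
Count below 13.4: L = 13; count equal: E = 1; n = 21.
Percentile rank = 100·(13 + 0.5·1)/21 = 100·13.5/21 = 64.29.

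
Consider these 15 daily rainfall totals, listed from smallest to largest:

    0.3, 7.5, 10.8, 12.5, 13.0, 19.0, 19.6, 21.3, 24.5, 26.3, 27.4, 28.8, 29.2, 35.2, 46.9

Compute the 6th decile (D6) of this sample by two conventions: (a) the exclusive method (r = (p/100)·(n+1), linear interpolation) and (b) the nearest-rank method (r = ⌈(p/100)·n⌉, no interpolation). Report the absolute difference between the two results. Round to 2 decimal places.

n = 15.
(a) r = 9.6; between ranks 9 (24.5) and 10 (26.3): 25.58.
(b) the nearest-rank method: rank 9 → 24.5.
|25.58 − 24.5| = 1.08.

1.08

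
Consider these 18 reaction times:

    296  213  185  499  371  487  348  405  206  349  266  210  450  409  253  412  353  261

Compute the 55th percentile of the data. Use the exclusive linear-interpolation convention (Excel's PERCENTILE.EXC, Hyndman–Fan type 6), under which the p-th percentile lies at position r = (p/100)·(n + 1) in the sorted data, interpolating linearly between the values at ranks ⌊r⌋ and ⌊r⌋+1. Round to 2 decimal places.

350.80

Sorted: 185, 206, 210, 213, 253, 261, 266, 296, 348, 349, 353, 371, 405, 409, 412, 450, 487, 499.
n = 18.
r = (55/100)·(18 + 1) = 10.45.
Rank 10 is 349 and rank 11 is 353.
Interpolate: 349 + 0.45·(353 − 349) = 349 + 0.45·4 = 350.8.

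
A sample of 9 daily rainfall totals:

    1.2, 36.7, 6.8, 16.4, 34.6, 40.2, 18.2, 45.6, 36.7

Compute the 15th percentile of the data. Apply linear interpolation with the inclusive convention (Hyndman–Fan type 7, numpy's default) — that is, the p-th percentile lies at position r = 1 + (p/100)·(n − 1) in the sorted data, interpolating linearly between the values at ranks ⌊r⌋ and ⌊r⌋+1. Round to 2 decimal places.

8.72

Sorted: 1.2, 6.8, 16.4, 18.2, 34.6, 36.7, 36.7, 40.2, 45.6.
n = 9.
r = 1 + (15/100)·(9 − 1) = 1 + 1.2 = 2.2.
Rank 2 is 6.8 and rank 3 is 16.4.
Interpolate: 6.8 + 0.2·(16.4 − 6.8) = 6.8 + 0.2·9.6 = 8.72.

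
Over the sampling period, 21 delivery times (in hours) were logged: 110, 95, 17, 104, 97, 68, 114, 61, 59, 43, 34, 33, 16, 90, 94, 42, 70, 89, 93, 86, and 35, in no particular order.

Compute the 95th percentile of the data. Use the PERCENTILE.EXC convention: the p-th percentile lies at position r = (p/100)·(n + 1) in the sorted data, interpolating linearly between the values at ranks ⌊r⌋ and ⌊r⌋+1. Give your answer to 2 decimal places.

113.60

Sorted: 16, 17, 33, 34, 35, 42, 43, 59, 61, 68, 70, 86, 89, 90, 93, 94, 95, 97, 104, 110, 114.
n = 21.
r = (95/100)·(21 + 1) = 20.9.
Rank 20 is 110 and rank 21 is 114.
Interpolate: 110 + 0.9·(114 − 110) = 110 + 0.9·4 = 113.6.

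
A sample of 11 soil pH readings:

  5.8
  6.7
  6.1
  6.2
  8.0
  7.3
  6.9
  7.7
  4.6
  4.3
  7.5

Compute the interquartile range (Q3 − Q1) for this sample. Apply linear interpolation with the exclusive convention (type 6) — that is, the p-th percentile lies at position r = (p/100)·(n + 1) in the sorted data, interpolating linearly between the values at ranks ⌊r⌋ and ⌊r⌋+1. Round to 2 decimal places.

Sorted: 4.3, 4.6, 5.8, 6.1, 6.2, 6.7, 6.9, 7.3, 7.5, 7.7, 8.0.
n = 11.
P25: r = 3 (integer) → 5.8.
P75: r = 9 (integer) → 7.5.
Difference: 7.5 − 5.8 = 1.7.

1.70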